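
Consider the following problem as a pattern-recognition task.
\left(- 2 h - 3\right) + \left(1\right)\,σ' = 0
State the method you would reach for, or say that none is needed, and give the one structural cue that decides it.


Verdict: no special technique — solved for the derivative, σ never appears on the right — this is a direct integration in h, not a differential-equations problem at heart.


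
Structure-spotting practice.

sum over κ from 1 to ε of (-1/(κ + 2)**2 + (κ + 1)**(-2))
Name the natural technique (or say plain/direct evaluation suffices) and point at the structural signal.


Diagnosis: telescoping — spot the paired structure — each term adds (κ + 1)**(-2) and subtracts its successor value, which the next term restores: the definition of a telescoping chain.


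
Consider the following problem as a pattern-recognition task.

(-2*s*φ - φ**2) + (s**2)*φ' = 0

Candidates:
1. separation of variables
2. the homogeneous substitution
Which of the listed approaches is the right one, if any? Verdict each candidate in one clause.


Method: the homogeneous substitution — solved for the derivative, the right side is unchanged under scaling s and φ together — it depends only on the ratio φ/s, so substitute a single ratio variable. Rearranged, this also fits the Bernoulli template directly; the homogeneous substitution reads the structure without the rearrangement.
- separation of variables: the two dependences are entangled, not a clean product of one-variable pieces.
- the homogeneous substitution: a fit — the right tool for this form.


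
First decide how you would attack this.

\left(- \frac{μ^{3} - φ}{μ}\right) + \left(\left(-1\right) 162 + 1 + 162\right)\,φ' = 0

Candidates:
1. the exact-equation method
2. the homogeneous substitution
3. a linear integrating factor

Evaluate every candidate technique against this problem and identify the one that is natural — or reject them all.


Diagnosis: a linear integrating factor — linear in the unknown with genuine forcing: multiply through by the exponential of the integrated coefficient and the left side closes into one derivative.
- the exact-equation method: exactness fails on the nose — the mixed partials do not match.
- the homogeneous substitution: the ratio of the variables does not determine the slope.
- a linear integrating factor — yes — fits the structure here.


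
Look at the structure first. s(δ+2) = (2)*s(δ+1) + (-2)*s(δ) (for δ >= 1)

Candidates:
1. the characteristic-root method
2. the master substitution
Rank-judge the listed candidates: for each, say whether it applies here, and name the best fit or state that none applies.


Verdict: the characteristic-root method — constant coefficients and linearity mean the ansatz r^δ reduces it to solving the characteristic polynomial.
- the characteristic-root method: yes — fits the structure here.
- the master substitution: this is shift-type recursion, outside the divide-and-conquer template.


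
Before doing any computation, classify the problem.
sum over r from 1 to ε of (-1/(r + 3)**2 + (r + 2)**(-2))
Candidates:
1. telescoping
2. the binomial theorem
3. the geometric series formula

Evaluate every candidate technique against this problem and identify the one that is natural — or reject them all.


Technique: telescoping — this sum is a zipper: each term contributes (r + 2)**(-2) and removes the next index's value, which the following term puts back, closing term by term.
- telescoping — applies; the problem has the shape this method handles.
- the binomial theorem: there is no pair of bases whose matched powers would reassemble into a single binomial power.
- the geometric series formula — the term-to-term ratio drifts with the index — the one thing the geometric formula cannot absorb.


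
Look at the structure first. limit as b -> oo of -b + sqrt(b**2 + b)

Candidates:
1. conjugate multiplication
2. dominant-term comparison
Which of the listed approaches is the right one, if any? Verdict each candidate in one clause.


Diagnosis: conjugate multiplication — this difference gives up after one conjugate multiplication — the radical structure cancels against its conjugate.
- conjugate multiplication: applicable, and directly so.
- dominant-term comparison: no dominant power emerges to decide the limit by degree comparison.


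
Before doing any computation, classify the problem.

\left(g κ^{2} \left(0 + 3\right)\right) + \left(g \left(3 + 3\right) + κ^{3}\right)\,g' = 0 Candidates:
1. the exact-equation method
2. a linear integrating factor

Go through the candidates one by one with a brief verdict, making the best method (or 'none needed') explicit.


Diagnosis: the exact-equation method — because the two cross partials coincide, the form is conservative as written — recover its potential in (κ, g).
- the exact-equation method — yes — fits the structure here.
- a linear integrating factor: the unknown enters nonlinearly (through a power, a denominator, or a transcendental function), which the linear integrating-factor recipe cannot absorb as-is — any repair would come from a preliminary substitution, not the factor.


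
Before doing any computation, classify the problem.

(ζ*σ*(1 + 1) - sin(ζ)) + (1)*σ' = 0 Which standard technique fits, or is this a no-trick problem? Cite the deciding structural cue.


Verdict: a linear integrating factor — linear in the unknown with genuine forcing: multiply through by the exponential of the integrated coefficient and the left side closes into one derivative.


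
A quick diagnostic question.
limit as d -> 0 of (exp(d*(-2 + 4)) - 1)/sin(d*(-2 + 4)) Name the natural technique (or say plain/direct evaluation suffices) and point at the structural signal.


Best approach: l'Hôpital's rule (0/0) — substituting 0 gives 0 over 0; differentiate top and bottom once and re-evaluate. Expanding numerator and denominator to first order gives the same value — the rule automates exactly that.


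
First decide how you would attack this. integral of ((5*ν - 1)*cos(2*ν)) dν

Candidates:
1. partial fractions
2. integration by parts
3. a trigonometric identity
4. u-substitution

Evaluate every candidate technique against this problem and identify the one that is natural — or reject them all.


Technique: integration by parts — differentiate 5*ν - 1, integrate cos(2*ν): each pass lowers the polynomial degree, so parts terminates.
- partial fractions: there is no rational-function structure to decompose.
- integration by parts: applies; the problem has the shape this method handles.
- a trigonometric identity — no identity rewrites this into an easier trigonometric form.
- u-substitution: no subexpression of the integrand serves as a whole-integral substitution inner — individual terms may offer their own, but none carries its derivative as a factor of the full integrand; a working change of variable would have to be constructed from outside the expression.


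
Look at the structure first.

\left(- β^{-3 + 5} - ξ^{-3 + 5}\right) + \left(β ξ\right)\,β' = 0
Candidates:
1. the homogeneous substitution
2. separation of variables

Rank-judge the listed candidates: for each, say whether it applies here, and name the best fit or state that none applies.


Method: the homogeneous substitution — the slope's numerator and denominator share total degree; set v = β/ξ and the equation drops to separable form. A Bernoulli substitution is a fair alternative on this equation directly; the homogeneous reading takes it as given.
- the homogeneous substitution: a fit — the right tool for this form.
- separation of variables — no algebra isolates the independent variable on one side and the unknown on the other.


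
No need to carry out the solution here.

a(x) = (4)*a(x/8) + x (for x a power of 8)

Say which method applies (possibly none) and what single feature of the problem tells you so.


Method: the master substitution — the call at x/8 makes this multiplicative recursion; the master-style substitution converts it to additive.


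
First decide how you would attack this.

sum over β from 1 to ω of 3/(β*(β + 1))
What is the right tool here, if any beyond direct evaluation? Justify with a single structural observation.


Method: telescoping — poles of 3/(β*(β + 1)) differ by an integer, the telltale of a telescoping partial-fraction sum.


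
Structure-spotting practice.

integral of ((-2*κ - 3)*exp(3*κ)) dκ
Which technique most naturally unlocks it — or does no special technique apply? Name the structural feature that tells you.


Technique: integration by parts — the integrand splits as -2*κ - 3 times exp(3*κ) — repeatedly differentiating the polynomial part kills it, which is the parts ladder.


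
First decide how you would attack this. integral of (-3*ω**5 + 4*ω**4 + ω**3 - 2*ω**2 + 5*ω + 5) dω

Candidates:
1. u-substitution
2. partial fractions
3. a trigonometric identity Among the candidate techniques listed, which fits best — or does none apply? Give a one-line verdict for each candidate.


Verdict: no special technique — the integrand is a sum of constant multiples of powers of ω — integrate term by term.
- u-substitution: no substitution does more than relabel what direct integration already handles.
- partial fractions — the expression is not a ratio of polynomials that decomposes further.
- a trigonometric identity: with no trigonometric functions present, identity rewriting has no target.


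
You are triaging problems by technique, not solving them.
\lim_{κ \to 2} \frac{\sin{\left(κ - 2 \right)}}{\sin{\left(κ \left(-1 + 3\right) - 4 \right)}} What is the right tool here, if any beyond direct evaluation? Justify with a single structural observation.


Best approach: l'Hôpital's rule (0/0) — plug in 2: top and bottom both hit zero, so differentiate each and retry. A first-order expansion at the point is an equally standard path; the rule packages it.


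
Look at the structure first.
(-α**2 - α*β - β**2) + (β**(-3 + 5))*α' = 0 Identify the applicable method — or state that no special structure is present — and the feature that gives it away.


Verdict: the homogeneous substitution — scaling β and α together leaves the slope fixed — it depends only on α/β, so substitute the ratio.


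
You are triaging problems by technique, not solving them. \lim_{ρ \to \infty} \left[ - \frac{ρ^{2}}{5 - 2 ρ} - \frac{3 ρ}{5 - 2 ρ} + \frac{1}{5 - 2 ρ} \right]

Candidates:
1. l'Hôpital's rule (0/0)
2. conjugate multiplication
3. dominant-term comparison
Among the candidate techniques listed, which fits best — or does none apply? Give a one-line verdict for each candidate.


Technique: dominant-term comparison — at large ρ only the top-degree terms survive; compare the leading terms and the limit falls out.
- l'Hôpital's rule (0/0): no 0/0 form appears: written as one quotient, top and bottom both grow without bound, and the ratio is decided by their leading terms.
- conjugate multiplication — the conjugate move applies to radical differences, which this is not.
- dominant-term comparison — applicable, and directly so.


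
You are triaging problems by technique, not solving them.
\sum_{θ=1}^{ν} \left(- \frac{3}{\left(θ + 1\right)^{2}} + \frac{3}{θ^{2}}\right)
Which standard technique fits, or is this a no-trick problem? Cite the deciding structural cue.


Technique: telescoping — a difference of consecutive values of one function (\frac{3}{θ^{2}} at one index and the next) — telescoping by construction.


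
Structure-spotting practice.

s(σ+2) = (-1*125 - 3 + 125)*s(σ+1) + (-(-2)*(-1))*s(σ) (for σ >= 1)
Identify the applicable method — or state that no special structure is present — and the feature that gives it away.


Verdict: the characteristic-root method — fixed numeric weights on consecutive terms and no forcing term added: the root method in its home territory.


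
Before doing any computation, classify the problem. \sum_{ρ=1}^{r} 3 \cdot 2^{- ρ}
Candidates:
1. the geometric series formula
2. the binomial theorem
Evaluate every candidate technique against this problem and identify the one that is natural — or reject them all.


Method: the geometric series formula — consecutive terms stand in a fixed index-free ratio — the geometric sum formula closes it.
- the geometric series formula — applies; the problem has the shape this method handles.
- the binomial theorem — there is no sum-raised-to-a-power identity hiding in these terms.


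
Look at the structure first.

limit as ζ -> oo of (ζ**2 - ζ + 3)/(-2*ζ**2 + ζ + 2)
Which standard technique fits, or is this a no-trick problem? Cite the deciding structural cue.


Verdict: dominant-term comparison — divide through by the highest power of ζ; every lower-order term dies and the dominant terms decide the limit. As a single quotient, the ∞/∞ shape would yield to repeated differentiation as well — the growth comparison gets there in one look.


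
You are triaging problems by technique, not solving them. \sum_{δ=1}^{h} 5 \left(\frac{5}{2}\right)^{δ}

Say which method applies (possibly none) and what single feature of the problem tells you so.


Technique: the geometric series formula — each term is \frac{5}{2} times the previous one, so the geometric-series formula applies directly.


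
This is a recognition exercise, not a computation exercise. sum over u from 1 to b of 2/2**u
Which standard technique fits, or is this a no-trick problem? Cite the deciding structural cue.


Technique: the geometric series formula — consecutive terms stand in a fixed index-free ratio — the geometric sum formula closes it.


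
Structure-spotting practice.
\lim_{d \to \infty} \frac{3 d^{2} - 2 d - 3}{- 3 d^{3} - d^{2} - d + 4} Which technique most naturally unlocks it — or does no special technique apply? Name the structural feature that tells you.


Technique: dominant-term comparison — divide by the highest power of d present: lower-order terms vanish and the dominant ratio remains. As a single quotient, the ∞/∞ shape would yield to repeated differentiation as well — the growth comparison gets there in one look.


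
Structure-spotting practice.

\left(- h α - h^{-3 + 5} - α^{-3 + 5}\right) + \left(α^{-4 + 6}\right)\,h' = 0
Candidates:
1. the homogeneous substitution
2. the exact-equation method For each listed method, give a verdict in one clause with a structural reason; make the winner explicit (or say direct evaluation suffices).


Technique: the homogeneous substitution — the slope's numerator and denominator have matching total degree, so it depends only on h/α and the ratio substitution collapses it.
- the homogeneous substitution — applicable, and directly so.
- the exact-equation method — the mixed-partials test fails on this split — it is not an exact differential as presented.


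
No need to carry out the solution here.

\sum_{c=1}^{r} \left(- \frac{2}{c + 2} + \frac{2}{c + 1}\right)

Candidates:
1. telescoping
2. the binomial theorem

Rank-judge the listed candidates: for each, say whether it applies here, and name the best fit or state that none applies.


Technique: telescoping — the piece each term subtracts is \frac{2}{c + 1} advanced by one index, and it reappears with a plus sign leading the following term — the sum collapses to its boundary terms.
- telescoping: applies; the problem has the shape this method handles.
- the binomial theorem: the summand does not match any term pattern of an expanded binomial power.


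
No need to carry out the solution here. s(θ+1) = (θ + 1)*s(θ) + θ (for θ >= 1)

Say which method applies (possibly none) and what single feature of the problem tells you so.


Verdict: a summation factor — with the index-dependent coefficient θ + 1, dividing by the cumulative product turns the left side into a pure difference.


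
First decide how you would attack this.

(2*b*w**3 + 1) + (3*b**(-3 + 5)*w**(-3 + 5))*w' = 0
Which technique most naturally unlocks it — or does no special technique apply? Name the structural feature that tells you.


Best approach: the exact-equation method — equality of cross partials is the green light — assemble the potential function term by term.


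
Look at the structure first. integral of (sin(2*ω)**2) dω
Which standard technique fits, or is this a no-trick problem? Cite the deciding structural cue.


Technique: a trigonometric identity — an even power like sin(2*ω)**2 flattens under the half-angle identity into first-degree cosines you can integrate directly.


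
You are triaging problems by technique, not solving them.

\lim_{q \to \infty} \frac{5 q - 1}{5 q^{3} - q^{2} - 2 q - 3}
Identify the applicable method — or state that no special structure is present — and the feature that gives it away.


Method: dominant-term comparison — growth-rate triage: the leading powers of q decide the limit, everything else is noise. l'Hôpital's at-infinity variant applies to the expression viewed as a single quotient; the leading-term comparison is the direct route.


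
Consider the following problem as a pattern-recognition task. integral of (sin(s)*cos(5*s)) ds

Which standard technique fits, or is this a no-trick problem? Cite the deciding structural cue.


Diagnosis: a trigonometric identity — two different frequencies multiply in sin(s)*cos(5*s); the product-to-sum formula separates them.


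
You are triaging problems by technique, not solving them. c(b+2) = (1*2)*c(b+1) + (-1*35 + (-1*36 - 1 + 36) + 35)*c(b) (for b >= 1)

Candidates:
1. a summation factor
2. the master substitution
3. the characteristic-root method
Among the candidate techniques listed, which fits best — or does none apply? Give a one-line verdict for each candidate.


Best approach: the characteristic-root method — because shifting b leaves the equation's coefficients unchanged, exponential trials reduce it to algebra.
- a summation factor: a summation factor telescopes one-step recursions; this one carries higher-order memory.
- the master substitution — no fixed divisor shrinks the index between calls.
- the characteristic-root method: applicable, and directly so.


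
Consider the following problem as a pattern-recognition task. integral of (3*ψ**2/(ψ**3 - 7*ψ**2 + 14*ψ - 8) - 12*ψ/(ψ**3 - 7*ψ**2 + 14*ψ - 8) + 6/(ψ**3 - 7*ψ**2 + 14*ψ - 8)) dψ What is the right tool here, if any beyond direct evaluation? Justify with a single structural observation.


Technique: partial fractions — a proper rational integrand whose denominator splits into simpler factors — decompose into partial fractions first.


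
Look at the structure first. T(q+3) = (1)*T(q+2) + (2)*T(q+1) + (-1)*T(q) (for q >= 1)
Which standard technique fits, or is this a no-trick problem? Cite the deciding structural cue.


Technique: the characteristic-root method — no index-dependence in the weights and nothing inhomogeneous: classic characteristic-equation setup.


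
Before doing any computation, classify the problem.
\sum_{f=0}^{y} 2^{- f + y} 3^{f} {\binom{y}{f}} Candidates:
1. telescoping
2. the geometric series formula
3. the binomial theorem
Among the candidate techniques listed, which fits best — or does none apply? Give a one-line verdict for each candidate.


Diagnosis: the binomial theorem — {\binom{y}{f}} weighting matched powers of 3 and 2 is the expanded form of (3 + 2)^y — fold it back up.
- telescoping — computed from the summand as displayed, the partial sums build up without the pairwise collapse telescoping exploits.
- the geometric series formula: dividing successive terms gives an index-dependent quantity, not a constant.
- the binomial theorem: yes — fits the structure here.


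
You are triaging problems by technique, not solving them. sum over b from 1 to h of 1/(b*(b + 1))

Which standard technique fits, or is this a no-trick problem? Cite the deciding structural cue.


Verdict: telescoping — 1/(b*(b + 1)) is a collapsed telescope: expand it into simple fractions to see the cancellation.


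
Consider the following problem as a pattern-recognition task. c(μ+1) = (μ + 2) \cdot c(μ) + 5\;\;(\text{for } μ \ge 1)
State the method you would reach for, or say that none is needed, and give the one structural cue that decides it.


Diagnosis: a summation factor — normalize by the running product of μ + 2: the left side becomes a difference, and differences sum.


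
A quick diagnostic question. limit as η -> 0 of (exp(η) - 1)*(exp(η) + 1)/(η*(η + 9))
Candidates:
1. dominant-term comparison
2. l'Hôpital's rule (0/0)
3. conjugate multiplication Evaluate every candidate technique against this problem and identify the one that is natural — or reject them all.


Technique: l'Hôpital's rule (0/0) — substituting 0 gives 0 over 0; differentiate top and bottom once and re-evaluate. A first-order expansion at the point is an equally standard path; the rule packages it.
- dominant-term comparison: no dominant-degree comparison decides it.
- l'Hôpital's rule (0/0): applies; the problem has the shape this method handles.
- conjugate multiplication: the conjugate move applies to radical differences, which this is not.


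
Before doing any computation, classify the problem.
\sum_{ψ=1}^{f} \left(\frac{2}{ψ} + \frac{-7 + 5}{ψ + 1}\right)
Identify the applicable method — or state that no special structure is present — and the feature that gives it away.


Diagnosis: telescoping — the summand is built as \frac{2}{ψ} minus its own successor — adjacent terms annihilate down the line.


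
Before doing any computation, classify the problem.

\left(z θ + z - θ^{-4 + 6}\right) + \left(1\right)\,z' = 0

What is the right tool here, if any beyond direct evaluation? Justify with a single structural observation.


Technique: a linear integrating factor — the unknown enters only to the first power against a nonzero forcing term — the integrating-factor template applies directly.


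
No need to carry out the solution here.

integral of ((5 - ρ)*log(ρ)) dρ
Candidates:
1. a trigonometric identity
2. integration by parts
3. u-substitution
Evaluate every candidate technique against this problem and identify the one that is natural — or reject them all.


Method: integration by parts — with u = log(ρ) the logarithm disappears after one differentiation, leaving a power-rule integral.
- a trigonometric identity: with no trigonometric functions present, identity rewriting has no target.
- integration by parts: a fit — the right tool for this form.
- u-substitution: no subexpression of the integrand pairs with its own derivative as a factor — individual terms may offer their own substitutions, but any change of variable covering the whole integral would have to be constructed from outside the expression.


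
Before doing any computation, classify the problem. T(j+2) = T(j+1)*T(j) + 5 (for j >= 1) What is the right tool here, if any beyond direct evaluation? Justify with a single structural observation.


Diagnosis: no special technique — no ansatz, no master substitution, no summation factor survives the nonlinearity here.


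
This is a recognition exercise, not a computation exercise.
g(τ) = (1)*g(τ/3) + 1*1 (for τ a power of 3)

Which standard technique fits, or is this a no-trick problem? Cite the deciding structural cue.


Technique: the master substitution — the index is divided (τ/3), not shifted — substitute τ = 3^m to straighten it into a shift recurrence.


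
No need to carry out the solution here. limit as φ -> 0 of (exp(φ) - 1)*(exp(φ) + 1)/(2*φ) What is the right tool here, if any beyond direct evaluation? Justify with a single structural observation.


Technique: l'Hôpital's rule (0/0) — numerator and denominator both vanish at 0 — a genuine 0/0 form, which is exactly when l'Hôpital applies. A local series expansion at the point resolves it as well; the rule is the packaged version of that step.


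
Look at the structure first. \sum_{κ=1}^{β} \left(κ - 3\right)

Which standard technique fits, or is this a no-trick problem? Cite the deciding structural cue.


Diagnosis: no special technique — with only polynomial terms in κ present, the classical sum-of-powers identities are all you need.


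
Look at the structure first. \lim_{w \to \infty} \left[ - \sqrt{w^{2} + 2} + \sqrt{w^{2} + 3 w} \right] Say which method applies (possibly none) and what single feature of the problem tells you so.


Verdict: conjugate multiplication — neither \sqrt{w^{2} + 3 w} nor \sqrt{w^{2} + 2} converges alone, so rewrite their difference as a conjugate-rationalized quotient first.


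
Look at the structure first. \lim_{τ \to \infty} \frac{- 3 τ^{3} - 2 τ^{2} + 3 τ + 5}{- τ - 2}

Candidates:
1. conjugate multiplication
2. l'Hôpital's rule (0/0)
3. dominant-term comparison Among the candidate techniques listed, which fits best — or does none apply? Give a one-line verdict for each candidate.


Best approach: dominant-term comparison — growth-rate triage: the leading powers of τ decide the limit, everything else is noise.
- conjugate multiplication: there are no radicals in tension whose conjugate would simplify matters.
- l'Hôpital's rule (0/0) — viewed as a single quotient this runs to ∞/∞, not the 0/0 clash this candidate addresses; an at-infinity variant of the rule would resolve it, but comparing leading growth reads the answer without differentiating.
- dominant-term comparison — yes — fits the structure here.


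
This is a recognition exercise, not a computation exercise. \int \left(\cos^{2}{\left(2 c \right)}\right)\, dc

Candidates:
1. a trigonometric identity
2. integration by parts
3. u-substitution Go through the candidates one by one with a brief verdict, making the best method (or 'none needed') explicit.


Verdict: a trigonometric identity — the exponent on \cos^{2}{\left(2 c \right)} is even — the power-reduction identity is the standard preprocessing step.
- a trigonometric identity: a fit — the right tool for this form.
- integration by parts — not the natural route: no polynomial-kernel product appears — a recursive parts reduction of the trigonometric product exists, but the identity rewrite is direct.
- u-substitution: no subexpression of the integrand pairs with its own derivative as a factor — individual terms may offer their own substitutions, but any change of variable covering the whole integral would have to be constructed from outside the expression.


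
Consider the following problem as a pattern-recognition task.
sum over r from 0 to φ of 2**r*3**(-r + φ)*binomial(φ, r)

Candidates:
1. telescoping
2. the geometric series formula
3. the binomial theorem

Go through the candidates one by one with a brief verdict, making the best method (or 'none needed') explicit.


Verdict: the binomial theorem — the binomial coefficients weight matched powers of 2 and 3, which is exactly the expansion of a binomial power.
- telescoping — in the displayed form, no term reappears at a neighboring index to cancel against.
- the geometric series formula: consecutive terms are not related by a fixed multiplier.
- the binomial theorem: applies; the problem has the shape this method handles.


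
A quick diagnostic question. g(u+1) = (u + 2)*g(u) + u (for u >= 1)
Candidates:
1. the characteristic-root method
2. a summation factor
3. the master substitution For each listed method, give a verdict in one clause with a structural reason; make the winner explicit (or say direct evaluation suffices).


Method: a summation factor — first-order linear but the coefficient u + 2 moves with the index — divide by the cumulative product and telescope.
- the characteristic-root method — the coefficients vary with the index, breaking the constant-coefficient structure the method needs.
- a summation factor — a fit — the right tool for this form.
- the master substitution — the recursion steps by a constant offset, so exponential reindexing is pointless.


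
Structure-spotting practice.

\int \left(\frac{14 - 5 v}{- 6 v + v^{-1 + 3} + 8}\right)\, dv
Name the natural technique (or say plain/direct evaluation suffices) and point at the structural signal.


Verdict: partial fractions — a proper rational integrand over the factorable (- 6 v + v^{-1 + 3} + 8): partial fractions reduce it to elementary pieces.


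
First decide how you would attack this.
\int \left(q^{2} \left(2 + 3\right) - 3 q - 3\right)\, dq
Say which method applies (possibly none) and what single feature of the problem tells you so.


Technique: no special technique — a term-by-term power-rule job in q; no substitution or rearrangement earns its keep here.


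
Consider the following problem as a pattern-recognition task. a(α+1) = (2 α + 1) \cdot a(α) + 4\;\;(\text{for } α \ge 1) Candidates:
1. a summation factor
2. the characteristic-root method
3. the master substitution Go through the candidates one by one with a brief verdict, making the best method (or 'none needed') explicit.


Diagnosis: a summation factor — an index-dependent multiplier 2 α + 1 rules out characteristic roots; a summation factor converts it to a pure difference.
- a summation factor — yes, a natural case for it.
- the characteristic-root method — the coefficients vary with the index, breaking the constant-coefficient structure the method needs.
- the master substitution — the recursion shifts the index rather than dividing it.


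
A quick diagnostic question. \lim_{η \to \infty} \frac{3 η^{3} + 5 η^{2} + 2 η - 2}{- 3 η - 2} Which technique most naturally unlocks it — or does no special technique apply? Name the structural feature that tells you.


Verdict: dominant-term comparison — as η grows, only the highest-degree terms matter — compare leading terms and read the limit off. As a single quotient, the ∞/∞ shape would yield to repeated differentiation as well — the growth comparison gets there in one look.


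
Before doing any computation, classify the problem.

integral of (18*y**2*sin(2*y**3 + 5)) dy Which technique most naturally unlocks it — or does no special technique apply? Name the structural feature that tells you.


Method: u-substitution — collected, the integrand has one factor that is, up to a constant, the derivative of an inner expression the rest depends on — substitute for that inner expression.


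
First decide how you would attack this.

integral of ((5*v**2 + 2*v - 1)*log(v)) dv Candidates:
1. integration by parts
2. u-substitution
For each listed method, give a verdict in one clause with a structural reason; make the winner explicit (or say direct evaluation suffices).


Technique: integration by parts — the presence of log(v) against a polynomial factor is the standard differentiate-the-log setup.
- integration by parts: applies; the problem has the shape this method handles.
- u-substitution — no subexpression of the integrand serves as a whole-integral substitution inner — individual terms may offer their own, but none carries its derivative as a factor of the full integrand; a working change of variable would have to be constructed from outside the expression.


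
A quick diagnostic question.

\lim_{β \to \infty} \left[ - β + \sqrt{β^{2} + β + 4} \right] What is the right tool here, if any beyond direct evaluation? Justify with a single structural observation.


Diagnosis: conjugate multiplication — divergence minus divergence hides a finite answer — expose it by pairing \sqrt{β^{2} + β + 4} - β with its conjugate.


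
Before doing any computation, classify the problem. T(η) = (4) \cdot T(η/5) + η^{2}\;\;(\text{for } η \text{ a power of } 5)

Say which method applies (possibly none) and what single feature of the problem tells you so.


Method: the master substitution — the argument shrinks by the factor 5, so measure the index on a logarithmic scale and the recursion becomes a shift.


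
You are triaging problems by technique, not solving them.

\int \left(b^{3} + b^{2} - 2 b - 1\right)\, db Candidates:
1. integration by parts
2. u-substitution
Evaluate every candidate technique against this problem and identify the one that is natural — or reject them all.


Diagnosis: no special technique — every term is a constant multiple of a power of b; term-wise power-rule integration needs no preliminary transformation.
- integration by parts: parts would only shuffle a directly integrable integrand.
- u-substitution — no substitution does more than relabel what direct integration already handles.


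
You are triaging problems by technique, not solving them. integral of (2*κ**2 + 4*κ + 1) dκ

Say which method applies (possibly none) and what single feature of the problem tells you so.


Verdict: no special technique — nothing composite, nothing rational, nothing trigonometric — each constant-multiple power of κ integrates by the power rule alone.


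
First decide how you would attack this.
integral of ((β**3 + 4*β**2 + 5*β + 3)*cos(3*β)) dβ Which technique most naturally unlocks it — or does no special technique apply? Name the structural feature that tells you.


Technique: integration by parts — a polynomial β**3 + 4*β**2 + 5*β + 3 against the kernel cos(3*β) is the signature bounded-ladder case for integration by parts.


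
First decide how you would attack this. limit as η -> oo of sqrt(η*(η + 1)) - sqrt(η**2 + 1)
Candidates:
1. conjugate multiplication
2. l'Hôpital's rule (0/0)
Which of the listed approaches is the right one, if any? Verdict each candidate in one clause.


Technique: conjugate multiplication — both pieces blow up but their difference is finite; the conjugate trick rationalizes sqrt(η*(η + 1)) - sqrt(η**2 + 1).
- conjugate multiplication: a fit — the right tool for this form.
- l'Hôpital's rule (0/0): the expression is a difference driving to ∞ − ∞, not a 0/0 quotient — there is no ratio for the rule to differentiate.


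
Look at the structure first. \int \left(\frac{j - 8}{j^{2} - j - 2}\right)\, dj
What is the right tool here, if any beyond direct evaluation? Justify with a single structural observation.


Diagnosis: partial fractions — once j^{2} - j - 2 is factored, each root contributes a simple-fraction term; integrate them one at a time.


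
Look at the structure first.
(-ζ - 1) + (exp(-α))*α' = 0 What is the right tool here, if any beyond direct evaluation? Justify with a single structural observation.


Best approach: separation of variables — all dependence on the two variables factors apart, the defining separable shape. An exactness check succeeds on this form as well — separation and the potential function arrive at the same answer, separation more directly.


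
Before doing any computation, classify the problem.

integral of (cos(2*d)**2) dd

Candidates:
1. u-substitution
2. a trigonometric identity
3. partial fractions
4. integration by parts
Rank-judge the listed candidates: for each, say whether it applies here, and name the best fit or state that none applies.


Technique: a trigonometric identity — the even exponent on cos(2*d)**2 signals one move: rewrite via cos of the doubled angle.
- u-substitution — no subexpression of the integrand serves as a whole-integral substitution inner — individual terms may offer their own, but none carries its derivative as a factor of the full integrand; a working change of variable would have to be constructed from outside the expression.
- a trigonometric identity: applicable, and directly so.
- partial fractions: the expression is not a ratio of polynomials that decomposes further.
- integration by parts — not the fit here: there is no polynomial factor to ladder down — parts can still close the trigonometric product by recursion, though the identity rewrite is the direct route.


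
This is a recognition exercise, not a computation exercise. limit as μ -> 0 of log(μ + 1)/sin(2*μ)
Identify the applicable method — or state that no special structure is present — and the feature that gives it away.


Technique: l'Hôpital's rule (0/0) — numerator and denominator both vanish at 0 — a genuine 0/0 form, which is exactly when l'Hôpital applies. A local series expansion at the point resolves it as well; the rule is the packaged version of that step.


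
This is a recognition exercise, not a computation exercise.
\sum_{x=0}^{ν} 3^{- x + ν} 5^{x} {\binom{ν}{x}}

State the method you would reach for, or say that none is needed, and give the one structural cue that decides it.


Verdict: the binomial theorem — terms weighting {\binom{ν}{x}} against matched powers of 5 and 3 reassemble into (5 + 3)^ν by the binomial theorem.


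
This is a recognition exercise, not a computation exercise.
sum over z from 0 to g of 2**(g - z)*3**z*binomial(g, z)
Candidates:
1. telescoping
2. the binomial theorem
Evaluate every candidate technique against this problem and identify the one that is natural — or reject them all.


Technique: the binomial theorem — the binomial coefficients weight matched powers of 3 and 2, which is exactly the expansion of a binomial power.
- telescoping: writing out consecutive terms as given produces no pairwise cancellation.
- the binomial theorem — applicable, and directly so.


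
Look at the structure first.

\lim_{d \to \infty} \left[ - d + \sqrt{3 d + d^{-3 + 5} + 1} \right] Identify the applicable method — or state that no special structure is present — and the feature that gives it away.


Technique: conjugate multiplication — the ∞ − ∞ radical form is the exact trigger for the conjugate maneuver.


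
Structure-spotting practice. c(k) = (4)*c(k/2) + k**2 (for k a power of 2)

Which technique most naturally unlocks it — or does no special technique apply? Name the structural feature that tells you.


Verdict: the master substitution — the call at k/2 makes this multiplicative recursion; the master-style substitution converts it to additive.


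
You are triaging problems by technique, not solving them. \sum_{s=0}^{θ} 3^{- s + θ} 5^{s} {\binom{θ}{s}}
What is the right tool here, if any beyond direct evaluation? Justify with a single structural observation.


Best approach: the binomial theorem — the binomial coefficients weight matched powers of 5 and 3, which is exactly the expansion of a binomial power.


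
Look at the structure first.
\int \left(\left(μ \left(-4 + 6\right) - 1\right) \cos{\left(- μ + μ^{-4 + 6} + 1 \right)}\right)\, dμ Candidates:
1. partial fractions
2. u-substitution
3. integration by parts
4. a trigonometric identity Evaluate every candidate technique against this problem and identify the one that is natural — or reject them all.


Method: u-substitution — (μ \left(-4 + 6\right) - 1) matches the derivative of (- μ + μ^{-4 + 6} + 1) up to a constant; with u = (- μ + μ^{-4 + 6} + 1) the whole integrand folds into a function of u alone.
- partial fractions: there is no rational-function structure to decompose.
- u-substitution: applies; the problem has the shape this method handles.
- integration by parts — the non-polynomial partner is not one of the parts kernels — exp, sine, or cosine with a degree-1 argument, or a logarithm.
- a trigonometric identity: the trigonometric factor has no even power to reduce and no cross-frequency product to convert — the standard power-reduction and product-to-sum identities do not engage it.


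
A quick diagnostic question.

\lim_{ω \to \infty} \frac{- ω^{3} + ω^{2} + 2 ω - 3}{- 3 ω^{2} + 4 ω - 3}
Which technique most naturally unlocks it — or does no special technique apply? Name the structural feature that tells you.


Technique: dominant-term comparison — growth-rate triage: the leading powers of ω decide the limit, everything else is noise. As a single quotient, the ∞/∞ shape would yield to repeated differentiation as well — the growth comparison gets there in one look.
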